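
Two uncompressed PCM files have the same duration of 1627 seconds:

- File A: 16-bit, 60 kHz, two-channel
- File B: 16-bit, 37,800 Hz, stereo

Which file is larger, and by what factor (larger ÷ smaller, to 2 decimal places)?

File A, by a factor of 1.59

File A: 60,000 × 2 × 2 = 240,000 bytes/s.
File B: 37,800 × 2 × 2 = 151,200 bytes/s.
File A is larger; ratio = 390,480,000 / 246,002,400 = 1.59.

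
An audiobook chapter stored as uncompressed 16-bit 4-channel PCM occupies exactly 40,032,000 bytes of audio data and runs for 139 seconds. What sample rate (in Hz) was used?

Bytes = sample_rate × seconds × bytes_per_sample × channels.
sample_rate = 40,032,000 / (139 × 2 × 4) = 40,032,000 / 1,112 = 36,000 Hz.

36,000 Hz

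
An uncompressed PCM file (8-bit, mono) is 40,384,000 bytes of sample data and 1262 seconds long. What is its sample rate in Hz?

32,000 Hz

Bytes = sample_rate × seconds × bytes_per_sample × channels.
sample_rate = 40,384,000 / (1,262 × 1 × 1) = 40,384,000 / 1,262 = 32,000 Hz.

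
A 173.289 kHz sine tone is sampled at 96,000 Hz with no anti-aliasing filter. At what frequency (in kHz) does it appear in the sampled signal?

18.711 kHz

Nyquist = 96,000/2 = 48,000 Hz; 173,289 Hz exceeds it.
Alias = |173,289 − 2×96,000| = |173,289 − 192,000| = 18,711 Hz = 18.711 kHz.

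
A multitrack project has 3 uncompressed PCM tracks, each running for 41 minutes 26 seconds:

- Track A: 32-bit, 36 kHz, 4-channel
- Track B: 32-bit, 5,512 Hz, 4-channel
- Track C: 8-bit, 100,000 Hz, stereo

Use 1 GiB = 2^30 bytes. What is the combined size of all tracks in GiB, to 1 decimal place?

41 minutes 26 seconds = 2,486 s.
Track A: 36,000 × 2,486 × 4 × 4 = 1,431,936,000 bytes.
Track B: 5,512 × 2,486 × 4 × 4 = 219,245,312 bytes.
Track C: 100,000 × 2,486 × 1 × 2 = 497,200,000 bytes.
Total = 2,148,381,312 bytes = 2.0 GiB.

2.0 GiB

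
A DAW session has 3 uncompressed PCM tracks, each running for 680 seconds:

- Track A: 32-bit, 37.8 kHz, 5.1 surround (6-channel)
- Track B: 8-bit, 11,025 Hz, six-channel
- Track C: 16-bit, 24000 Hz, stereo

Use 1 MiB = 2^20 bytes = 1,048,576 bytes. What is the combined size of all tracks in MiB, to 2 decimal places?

Track A: 37,800 × 680 × 4 × 6 = 616,896,000 bytes.
Track B: 11,025 × 680 × 1 × 6 = 44,982,000 bytes.
Track C: 24,000 × 680 × 2 × 2 = 65,280,000 bytes.
Total = 727,158,000 bytes = 693.47 MiB.

693.47 MiB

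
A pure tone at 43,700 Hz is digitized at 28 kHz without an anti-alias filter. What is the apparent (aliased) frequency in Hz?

12,300 Hz

Nyquist = 28,000/2 = 14,000 Hz; 43,700 Hz exceeds it.
Alias = |43,700 − 2×28,000| = |43,700 − 56,000| = 12,300 Hz.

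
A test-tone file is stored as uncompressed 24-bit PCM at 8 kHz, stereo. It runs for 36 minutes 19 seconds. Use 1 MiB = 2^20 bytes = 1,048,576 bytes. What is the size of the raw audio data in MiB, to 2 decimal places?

99.75 MiB

Duration = 36 minutes 19 seconds = 2,179 s.
Bytes = 8,000 samples/s × 2,179 s × 3 bytes/sample × 2 ch = 104,592,000 bytes.
104,592,000 / 1,048,576 = 99.75 MiB.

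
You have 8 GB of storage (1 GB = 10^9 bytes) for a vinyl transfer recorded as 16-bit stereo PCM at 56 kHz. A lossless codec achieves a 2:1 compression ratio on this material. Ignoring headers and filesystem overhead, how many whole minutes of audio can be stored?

1,190 minutes

Uncompressed byte rate = 56,000 × 2 × 2 = 224,000 bytes/s.
After 2:1 compression, effective rate ≈ 112000 bytes/s.
Capacity = 8 × 1,000,000,000 = 8,000,000,000 bytes.
8,000,000,000 / effective rate ≈ 71428.57 s → 1,190 minutes.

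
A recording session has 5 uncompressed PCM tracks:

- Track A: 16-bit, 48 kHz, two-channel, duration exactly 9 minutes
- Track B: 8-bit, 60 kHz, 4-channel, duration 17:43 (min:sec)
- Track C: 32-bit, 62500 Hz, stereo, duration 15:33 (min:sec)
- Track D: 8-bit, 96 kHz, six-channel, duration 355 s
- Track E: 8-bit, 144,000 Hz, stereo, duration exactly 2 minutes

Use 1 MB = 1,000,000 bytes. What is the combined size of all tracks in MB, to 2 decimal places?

Track A: exactly 9 minutes = 540 s; 48,000 × 540 × 2 × 2 = 103,680,000 bytes.
Track B: 17:43 (min:sec) = 1,063 s; 60,000 × 1,063 × 1 × 4 = 255,120,000 bytes.
Track C: 15:33 (min:sec) = 933 s; 62,500 × 933 × 4 × 2 = 466,500,000 bytes.
Track D: 96,000 × 355 × 1 × 6 = 204,480,000 bytes.
Track E: exactly 2 minutes = 120 s; 144,000 × 120 × 1 × 2 = 34,560,000 bytes.
Total = 1,064,340,000 bytes = 1064.34 MB.

1064.34 MB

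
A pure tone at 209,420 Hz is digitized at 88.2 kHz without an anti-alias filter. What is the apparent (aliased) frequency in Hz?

33,020 Hz

Nyquist = 88,200/2 = 44,100 Hz; 209,420 Hz exceeds it.
Alias = |209,420 − 2×88,200| = |209,420 − 176,400| = 33,020 Hz.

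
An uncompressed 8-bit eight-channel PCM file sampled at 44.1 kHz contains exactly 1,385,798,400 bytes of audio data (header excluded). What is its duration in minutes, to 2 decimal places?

Byte rate = 44,100 × 1 × 8 = 352,800 bytes/s.
Duration = 1,385,798,400 / 352,800 = 3,928 s.
3,928 s / 60 = 65.47 minutes.

65.47 minutes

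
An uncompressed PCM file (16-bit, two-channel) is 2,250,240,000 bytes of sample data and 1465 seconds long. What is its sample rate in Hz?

384,000 Hz

Bytes = sample_rate × seconds × bytes_per_sample × channels.
sample_rate = 2,250,240,000 / (1,465 × 2 × 2) = 2,250,240,000 / 5,860 = 384,000 Hz.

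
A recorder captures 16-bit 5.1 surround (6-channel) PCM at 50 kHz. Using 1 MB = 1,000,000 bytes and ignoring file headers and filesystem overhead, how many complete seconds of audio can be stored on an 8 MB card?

Uncompressed byte rate = 50,000 × 2 × 6 = 600,000 bytes/s.
Capacity = 8 × 1,000,000 = 8,000,000 bytes.
8,000,000 / 600,000 ≈ 13.33 s → 13 seconds.

13 seconds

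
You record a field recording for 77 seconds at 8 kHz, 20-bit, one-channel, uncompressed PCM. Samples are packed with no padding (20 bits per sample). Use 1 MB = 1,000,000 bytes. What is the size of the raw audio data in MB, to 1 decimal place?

1.5 MB

Bits = 8,000 × 77 × 20 × 1 = 12,320,000 bits = 1,540,000 bytes.
1,540,000 / 1,000,000 = 1.5 MB.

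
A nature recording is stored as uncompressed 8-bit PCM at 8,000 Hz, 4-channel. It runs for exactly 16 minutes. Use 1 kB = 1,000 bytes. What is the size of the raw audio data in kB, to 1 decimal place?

Duration = exactly 16 minutes = 960 s.
Bytes = 8,000 samples/s × 960 s × 1 bytes/sample × 4 ch = 30,720,000 bytes.
30,720,000 / 1,000 = 30720.0 kB.

30720.0 kB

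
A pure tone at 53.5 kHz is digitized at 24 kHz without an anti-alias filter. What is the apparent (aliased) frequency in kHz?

5.5 kHz

Nyquist = 24,000/2 = 12,000 Hz; 53,500 Hz exceeds it.
Alias = |53,500 − 2×24,000| = |53,500 − 48,000| = 5,500 Hz = 5.5 kHz.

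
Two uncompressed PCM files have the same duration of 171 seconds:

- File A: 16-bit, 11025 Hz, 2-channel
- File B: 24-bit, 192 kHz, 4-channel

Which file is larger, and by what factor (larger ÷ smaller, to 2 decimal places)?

File A: 11,025 × 2 × 2 = 44,100 bytes/s.
File B: 192,000 × 3 × 4 = 2,304,000 bytes/s.
File B is larger; ratio = 393,984,000 / 7,541,100 = 52.24.

File B, by a factor of 52.24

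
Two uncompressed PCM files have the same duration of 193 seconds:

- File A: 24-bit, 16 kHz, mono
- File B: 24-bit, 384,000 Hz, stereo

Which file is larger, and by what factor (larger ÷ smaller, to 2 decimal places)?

File A: 16,000 × 3 × 1 = 48,000 bytes/s.
File B: 384,000 × 3 × 2 = 2,304,000 bytes/s.
File B is larger; ratio = 444,672,000 / 9,264,000 = 48.00.

File B, by a factor of 48.00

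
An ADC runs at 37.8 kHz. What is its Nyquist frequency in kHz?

Nyquist frequency = sample rate / 2 = 37,800 / 2 = 18.9 kHz.

18.9 kHz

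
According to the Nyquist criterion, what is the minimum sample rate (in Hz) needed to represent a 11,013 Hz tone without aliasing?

Minimum sample rate = 2 × 11,013 Hz = 22,026 Hz.

22,026 Hz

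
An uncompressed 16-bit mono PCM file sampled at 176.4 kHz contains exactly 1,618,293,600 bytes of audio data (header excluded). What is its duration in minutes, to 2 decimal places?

76.45 minutes

Byte rate = 176,400 × 2 × 1 = 352,800 bytes/s.
Duration = 1,618,293,600 / 352,800 = 4,587 s.
4,587 s / 60 = 76.45 minutes.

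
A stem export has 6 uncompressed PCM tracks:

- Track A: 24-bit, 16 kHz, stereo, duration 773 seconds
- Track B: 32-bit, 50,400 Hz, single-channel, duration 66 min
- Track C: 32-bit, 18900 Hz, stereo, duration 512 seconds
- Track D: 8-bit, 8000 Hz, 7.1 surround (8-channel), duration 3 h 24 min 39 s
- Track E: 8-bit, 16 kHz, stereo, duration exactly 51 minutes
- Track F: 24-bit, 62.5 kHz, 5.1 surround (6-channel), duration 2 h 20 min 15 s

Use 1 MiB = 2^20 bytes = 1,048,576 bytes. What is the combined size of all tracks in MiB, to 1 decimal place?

10777.1 MiB

Track A: 16,000 × 773 × 3 × 2 = 74,208,000 bytes.
Track B: 66 min = 3,960 s; 50,400 × 3,960 × 4 × 1 = 798,336,000 bytes.
Track C: 18,900 × 512 × 4 × 2 = 77,414,400 bytes.
Track D: 3 h 24 min 39 s = 12,279 s; 8,000 × 12,279 × 1 × 8 = 785,856,000 bytes.
Track E: exactly 51 minutes = 3,060 s; 16,000 × 3,060 × 1 × 2 = 97,920,000 bytes.
Track F: 2 h 20 min 15 s = 8,415 s; 62,500 × 8,415 × 3 × 6 = 9,466,875,000 bytes.
Total = 11,300,609,400 bytes = 10777.1 MiB.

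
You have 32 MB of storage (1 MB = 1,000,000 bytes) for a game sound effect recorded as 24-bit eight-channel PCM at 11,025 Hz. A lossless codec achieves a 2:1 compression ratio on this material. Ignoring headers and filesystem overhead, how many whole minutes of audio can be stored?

Uncompressed byte rate = 11,025 × 3 × 8 = 264,600 bytes/s.
After 2:1 compression, effective rate ≈ 132300 bytes/s.
Capacity = 32 × 1,000,000 = 32,000,000 bytes.
32,000,000 / effective rate ≈ 241.87 s → 4 minutes.

4 minutes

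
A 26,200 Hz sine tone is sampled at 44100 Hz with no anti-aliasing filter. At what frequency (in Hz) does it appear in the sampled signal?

Nyquist = 44,100/2 = 22,050 Hz; 26,200 Hz exceeds it.
Alias = |26,200 − 1×44,100| = |26,200 − 44,100| = 17,900 Hz.

17,900 Hz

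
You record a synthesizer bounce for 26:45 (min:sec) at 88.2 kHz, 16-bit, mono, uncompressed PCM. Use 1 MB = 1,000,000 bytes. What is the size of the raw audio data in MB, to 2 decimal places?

Duration = 26:45 (min:sec) = 1,605 s.
Bytes = 88,200 samples/s × 1,605 s × 2 bytes/sample × 1 ch = 283,122,000 bytes.
283,122,000 / 1,000,000 = 283.12 MB.

283.12 MB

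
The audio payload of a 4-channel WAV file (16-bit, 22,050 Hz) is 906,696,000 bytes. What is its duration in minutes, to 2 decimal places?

85.67 minutes

Byte rate = 22,050 × 2 × 4 = 176,400 bytes/s.
Duration = 906,696,000 / 176,400 = 5,140 s.
5,140 s / 60 = 85.67 minutes.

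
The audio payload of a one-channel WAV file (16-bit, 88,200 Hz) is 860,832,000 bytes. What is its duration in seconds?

4,880 seconds

Byte rate = 88,200 × 2 × 1 = 176,400 bytes/s.
Duration = 860,832,000 / 176,400 = 4,880 s.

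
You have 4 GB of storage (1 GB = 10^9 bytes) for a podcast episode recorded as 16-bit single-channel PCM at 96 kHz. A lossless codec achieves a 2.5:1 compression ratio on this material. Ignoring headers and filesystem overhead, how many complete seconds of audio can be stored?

Uncompressed byte rate = 96,000 × 2 × 1 = 192,000 bytes/s.
After 2.5:1 compression, effective rate ≈ 76800 bytes/s.
Capacity = 4 × 1,000,000,000 = 4,000,000,000 bytes.
4,000,000,000 / effective rate ≈ 52083.33 s → 52,083 seconds.

52,083 seconds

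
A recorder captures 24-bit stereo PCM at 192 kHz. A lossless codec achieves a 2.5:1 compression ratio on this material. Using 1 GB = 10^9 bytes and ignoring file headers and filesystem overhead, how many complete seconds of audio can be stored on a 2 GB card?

Uncompressed byte rate = 192,000 × 3 × 2 = 1,152,000 bytes/s.
After 2.5:1 compression, effective rate ≈ 460800 bytes/s.
Capacity = 2 × 1,000,000,000 = 2,000,000,000 bytes.
2,000,000,000 / effective rate ≈ 4340.28 s → 4,340 seconds.

4,340 seconds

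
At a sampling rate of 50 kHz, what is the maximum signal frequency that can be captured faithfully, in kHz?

Nyquist frequency = sample rate / 2 = 50,000 / 2 = 25 kHz.

25 kHz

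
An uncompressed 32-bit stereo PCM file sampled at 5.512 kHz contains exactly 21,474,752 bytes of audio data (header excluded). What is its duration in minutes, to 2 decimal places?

8.12 minutes

Byte rate = 5,512 × 4 × 2 = 44,096 bytes/s.
Duration = 21,474,752 / 44,096 = 487 s.
487 s / 60 = 8.12 minutes.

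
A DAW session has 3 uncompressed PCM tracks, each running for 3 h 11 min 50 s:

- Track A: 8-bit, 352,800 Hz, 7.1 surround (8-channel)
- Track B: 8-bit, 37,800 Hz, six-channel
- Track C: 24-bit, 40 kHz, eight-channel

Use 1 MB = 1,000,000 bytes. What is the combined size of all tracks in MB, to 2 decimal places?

46145.89 MB

3 h 11 min 50 s = 11,510 s.
Track A: 352,800 × 11,510 × 1 × 8 = 32,485,824,000 bytes.
Track B: 37,800 × 11,510 × 1 × 6 = 2,610,468,000 bytes.
Track C: 40,000 × 11,510 × 3 × 8 = 11,049,600,000 bytes.
Total = 46,145,892,000 bytes = 46145.89 MB.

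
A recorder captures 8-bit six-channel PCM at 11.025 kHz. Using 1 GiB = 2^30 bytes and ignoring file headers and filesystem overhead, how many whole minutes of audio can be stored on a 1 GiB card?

Uncompressed byte rate = 11,025 × 1 × 6 = 66,150 bytes/s.
Capacity = 1 × 1,073,741,824 = 1,073,741,824 bytes.
1,073,741,824 / 66,150 ≈ 16231.92 s → 270 minutes.

270 minutes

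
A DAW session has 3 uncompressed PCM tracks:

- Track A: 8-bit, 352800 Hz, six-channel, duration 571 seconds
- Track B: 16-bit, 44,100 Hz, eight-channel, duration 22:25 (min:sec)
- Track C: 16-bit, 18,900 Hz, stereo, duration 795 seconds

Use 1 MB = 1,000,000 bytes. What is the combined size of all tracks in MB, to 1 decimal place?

2217.8 MB

Track A: 352,800 × 571 × 1 × 6 = 1,208,692,800 bytes.
Track B: 22:25 (min:sec) = 1,345 s; 44,100 × 1,345 × 2 × 8 = 949,032,000 bytes.
Track C: 18,900 × 795 × 2 × 2 = 60,102,000 bytes.
Total = 2,217,826,800 bytes = 2217.8 MB.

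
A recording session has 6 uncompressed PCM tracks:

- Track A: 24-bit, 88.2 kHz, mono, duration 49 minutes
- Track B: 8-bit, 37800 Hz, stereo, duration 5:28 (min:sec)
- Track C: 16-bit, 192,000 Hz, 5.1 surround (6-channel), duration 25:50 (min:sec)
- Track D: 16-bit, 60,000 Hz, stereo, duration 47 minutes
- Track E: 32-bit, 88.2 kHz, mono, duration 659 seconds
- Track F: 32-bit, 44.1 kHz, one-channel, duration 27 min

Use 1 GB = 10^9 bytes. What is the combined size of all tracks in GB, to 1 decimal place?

5.6 GB

Track A: 49 minutes = 2,940 s; 88,200 × 2,940 × 3 × 1 = 777,924,000 bytes.
Track B: 5:28 (min:sec) = 328 s; 37,800 × 328 × 1 × 2 = 24,796,800 bytes.
Track C: 25:50 (min:sec) = 1,550 s; 192,000 × 1,550 × 2 × 6 = 3,571,200,000 bytes.
Track D: 47 minutes = 2,820 s; 60,000 × 2,820 × 2 × 2 = 676,800,000 bytes.
Track E: 88,200 × 659 × 4 × 1 = 232,495,200 bytes.
Track F: 27 min = 1,620 s; 44,100 × 1,620 × 4 × 1 = 285,768,000 bytes.
Total = 5,568,984,000 bytes = 5.6 GB.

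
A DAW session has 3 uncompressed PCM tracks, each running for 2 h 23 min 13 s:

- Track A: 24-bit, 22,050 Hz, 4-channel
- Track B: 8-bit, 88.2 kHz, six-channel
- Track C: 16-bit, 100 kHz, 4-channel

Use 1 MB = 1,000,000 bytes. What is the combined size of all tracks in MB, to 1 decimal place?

2 h 23 min 13 s = 8,593 s.
Track A: 22,050 × 8,593 × 3 × 4 = 2,273,707,800 bytes.
Track B: 88,200 × 8,593 × 1 × 6 = 4,547,415,600 bytes.
Track C: 100,000 × 8,593 × 2 × 4 = 6,874,400,000 bytes.
Total = 13,695,523,400 bytes = 13695.5 MB.

13695.5 MB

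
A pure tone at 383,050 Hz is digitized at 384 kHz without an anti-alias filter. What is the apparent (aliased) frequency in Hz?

Nyquist = 384,000/2 = 192,000 Hz; 383,050 Hz exceeds it.
Alias = |383,050 − 1×384,000| = |383,050 − 384,000| = 950 Hz.

950 Hz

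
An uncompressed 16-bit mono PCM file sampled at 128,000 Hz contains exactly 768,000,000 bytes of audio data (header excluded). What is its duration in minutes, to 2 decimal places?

50.00 minutes

Byte rate = 128,000 × 2 × 1 = 256,000 bytes/s.
Duration = 768,000,000 / 256,000 = 3,000 s.
3,000 s / 60 = 50.00 minutes.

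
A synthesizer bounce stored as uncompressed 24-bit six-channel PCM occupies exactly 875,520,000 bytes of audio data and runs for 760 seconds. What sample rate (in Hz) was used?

Bytes = sample_rate × seconds × bytes_per_sample × channels.
sample_rate = 875,520,000 / (760 × 3 × 6) = 875,520,000 / 13,680 = 64,000 Hz.

64,000 Hz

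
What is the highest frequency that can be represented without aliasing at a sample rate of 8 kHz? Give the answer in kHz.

Nyquist frequency = sample rate / 2 = 8,000 / 2 = 4 kHz.

4 kHz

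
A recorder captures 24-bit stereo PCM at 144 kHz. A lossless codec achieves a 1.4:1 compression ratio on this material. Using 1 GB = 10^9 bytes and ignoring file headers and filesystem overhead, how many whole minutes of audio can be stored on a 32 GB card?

864 minutes

Uncompressed byte rate = 144,000 × 3 × 2 = 864,000 bytes/s.
After 1.4:1 compression, effective rate ≈ 617142.86 bytes/s.
Capacity = 32 × 1,000,000,000 = 32,000,000,000 bytes.
32,000,000,000 / effective rate ≈ 51851.85 s → 864 minutes.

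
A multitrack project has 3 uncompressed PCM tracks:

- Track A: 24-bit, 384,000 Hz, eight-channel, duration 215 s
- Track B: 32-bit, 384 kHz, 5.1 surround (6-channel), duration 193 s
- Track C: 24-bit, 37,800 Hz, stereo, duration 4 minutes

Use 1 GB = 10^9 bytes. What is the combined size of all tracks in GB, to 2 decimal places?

3.81 GB

Track A: 384,000 × 215 × 3 × 8 = 1,981,440,000 bytes.
Track B: 384,000 × 193 × 4 × 6 = 1,778,688,000 bytes.
Track C: 4 minutes = 240 s; 37,800 × 240 × 3 × 2 = 54,432,000 bytes.
Total = 3,814,560,000 bytes = 3.81 GB.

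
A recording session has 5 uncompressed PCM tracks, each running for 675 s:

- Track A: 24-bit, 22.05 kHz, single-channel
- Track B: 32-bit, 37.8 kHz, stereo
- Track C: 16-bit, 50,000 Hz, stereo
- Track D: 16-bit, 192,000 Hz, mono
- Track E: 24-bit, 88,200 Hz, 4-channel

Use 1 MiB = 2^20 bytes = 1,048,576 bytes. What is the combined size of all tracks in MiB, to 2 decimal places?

1294.51 MiB

Track A: 22,050 × 675 × 3 × 1 = 44,651,250 bytes.
Track B: 37,800 × 675 × 4 × 2 = 204,120,000 bytes.
Track C: 50,000 × 675 × 2 × 2 = 135,000,000 bytes.
Track D: 192,000 × 675 × 2 × 1 = 259,200,000 bytes.
Track E: 88,200 × 675 × 3 × 4 = 714,420,000 bytes.
Total = 1,357,391,250 bytes = 1294.51 MiB.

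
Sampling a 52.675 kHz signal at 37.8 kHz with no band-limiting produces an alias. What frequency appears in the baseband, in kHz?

Nyquist = 37,800/2 = 18,900 Hz; 52,675 Hz exceeds it.
Alias = |52,675 − 1×37,800| = |52,675 − 37,800| = 14,875 Hz = 14.875 kHz.

14.875 kHz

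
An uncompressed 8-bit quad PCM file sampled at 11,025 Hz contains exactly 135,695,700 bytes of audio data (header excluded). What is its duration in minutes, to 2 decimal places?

Byte rate = 11,025 × 1 × 4 = 44,100 bytes/s.
Duration = 135,695,700 / 44,100 = 3,077 s.
3,077 s / 60 = 51.28 minutes.

51.28 minutes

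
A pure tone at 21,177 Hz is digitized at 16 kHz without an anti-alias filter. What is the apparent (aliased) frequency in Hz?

Nyquist = 16,000/2 = 8,000 Hz; 21,177 Hz exceeds it.
Alias = |21,177 − 1×16,000| = |21,177 − 16,000| = 5,177 Hz.

5,177 Hz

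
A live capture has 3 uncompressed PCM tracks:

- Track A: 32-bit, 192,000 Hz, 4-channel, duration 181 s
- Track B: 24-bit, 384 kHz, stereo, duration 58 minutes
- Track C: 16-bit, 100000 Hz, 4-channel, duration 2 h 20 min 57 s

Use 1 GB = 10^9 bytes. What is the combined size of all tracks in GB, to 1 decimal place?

Track A: 192,000 × 181 × 4 × 4 = 556,032,000 bytes.
Track B: 58 minutes = 3,480 s; 384,000 × 3,480 × 3 × 2 = 8,017,920,000 bytes.
Track C: 2 h 20 min 57 s = 8,457 s; 100,000 × 8,457 × 2 × 4 = 6,765,600,000 bytes.
Total = 15,339,552,000 bytes = 15.3 GB.

15.3 GB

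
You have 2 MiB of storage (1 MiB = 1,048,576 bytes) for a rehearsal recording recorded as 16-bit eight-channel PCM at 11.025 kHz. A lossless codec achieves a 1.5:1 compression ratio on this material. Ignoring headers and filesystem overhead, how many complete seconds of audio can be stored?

Uncompressed byte rate = 11,025 × 2 × 8 = 176,400 bytes/s.
After 1.5:1 compression, effective rate ≈ 117600 bytes/s.
Capacity = 2 × 1,048,576 = 2,097,152 bytes.
2,097,152 / effective rate ≈ 17.83 s → 17 seconds.

17 seconds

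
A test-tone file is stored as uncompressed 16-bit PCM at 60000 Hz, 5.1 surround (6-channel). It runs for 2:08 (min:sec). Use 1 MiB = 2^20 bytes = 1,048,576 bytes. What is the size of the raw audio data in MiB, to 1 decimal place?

87.9 MiB

Duration = 2:08 (min:sec) = 128 s.
Bytes = 60,000 samples/s × 128 s × 2 bytes/sample × 6 ch = 92,160,000 bytes.
92,160,000 / 1,048,576 = 87.9 MiB.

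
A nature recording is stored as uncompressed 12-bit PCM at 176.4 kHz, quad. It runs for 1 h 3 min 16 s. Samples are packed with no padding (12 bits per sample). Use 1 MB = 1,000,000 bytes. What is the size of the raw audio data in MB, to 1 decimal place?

4017.7 MB

Duration = 1 h 3 min 16 s = 3,796 s.
Bits = 176,400 × 3,796 × 12 × 4 = 32,141,491,200 bits = 4,017,686,400 bytes.
4,017,686,400 / 1,000,000 = 4017.7 MB.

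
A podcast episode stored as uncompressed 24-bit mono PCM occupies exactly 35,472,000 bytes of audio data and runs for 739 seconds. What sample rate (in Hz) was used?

16,000 Hz

Bytes = sample_rate × seconds × bytes_per_sample × channels.
sample_rate = 35,472,000 / (739 × 3 × 1) = 35,472,000 / 2,217 = 16,000 Hz.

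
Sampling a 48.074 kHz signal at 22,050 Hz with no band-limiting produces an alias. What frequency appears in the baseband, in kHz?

Nyquist = 22,050/2 = 11,025 Hz; 48,074 Hz exceeds it.
Alias = |48,074 − 2×22,050| = |48,074 − 44,100| = 3,974 Hz = 3.974 kHz.

3.974 kHz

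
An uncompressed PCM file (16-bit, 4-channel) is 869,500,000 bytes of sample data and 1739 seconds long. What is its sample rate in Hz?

62,500 Hz

Bytes = sample_rate × seconds × bytes_per_sample × channels.
sample_rate = 869,500,000 / (1,739 × 2 × 4) = 869,500,000 / 13,912 = 62,500 Hz.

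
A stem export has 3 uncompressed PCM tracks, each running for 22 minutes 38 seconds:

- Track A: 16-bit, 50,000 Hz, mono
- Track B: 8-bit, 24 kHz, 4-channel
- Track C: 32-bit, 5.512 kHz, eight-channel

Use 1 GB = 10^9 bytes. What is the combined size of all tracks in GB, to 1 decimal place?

22 minutes 38 seconds = 1,358 s.
Track A: 50,000 × 1,358 × 2 × 1 = 135,800,000 bytes.
Track B: 24,000 × 1,358 × 1 × 4 = 130,368,000 bytes.
Track C: 5,512 × 1,358 × 4 × 8 = 239,529,472 bytes.
Total = 505,697,472 bytes = 0.5 GB.

0.5 GB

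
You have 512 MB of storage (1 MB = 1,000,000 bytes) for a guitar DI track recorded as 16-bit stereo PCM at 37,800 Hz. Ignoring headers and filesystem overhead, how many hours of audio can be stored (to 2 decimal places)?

Uncompressed byte rate = 37,800 × 2 × 2 = 151,200 bytes/s.
Capacity = 512 × 1,000,000 = 512,000,000 bytes.
512,000,000 / 151,200 ≈ 3386.24 s → 0.94 hours.

0.94 hours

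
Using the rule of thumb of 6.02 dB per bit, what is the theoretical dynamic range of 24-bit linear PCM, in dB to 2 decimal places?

144.48 dB

24 × 6.02 = 144.48 dB.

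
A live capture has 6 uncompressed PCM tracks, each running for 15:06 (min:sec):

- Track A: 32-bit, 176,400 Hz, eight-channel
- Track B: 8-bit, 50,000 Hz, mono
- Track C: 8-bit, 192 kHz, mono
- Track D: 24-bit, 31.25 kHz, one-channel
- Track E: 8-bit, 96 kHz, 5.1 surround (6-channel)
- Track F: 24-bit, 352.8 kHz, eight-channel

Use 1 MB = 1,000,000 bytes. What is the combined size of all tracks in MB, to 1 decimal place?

13611.5 MB

15:06 (min:sec) = 906 s.
Track A: 176,400 × 906 × 4 × 8 = 5,114,188,800 bytes.
Track B: 50,000 × 906 × 1 × 1 = 45,300,000 bytes.
Track C: 192,000 × 906 × 1 × 1 = 173,952,000 bytes.
Track D: 31,250 × 906 × 3 × 1 = 84,937,500 bytes.
Track E: 96,000 × 906 × 1 × 6 = 521,856,000 bytes.
Track F: 352,800 × 906 × 3 × 8 = 7,671,283,200 bytes.
Total = 13,611,517,500 bytes = 13611.5 MB.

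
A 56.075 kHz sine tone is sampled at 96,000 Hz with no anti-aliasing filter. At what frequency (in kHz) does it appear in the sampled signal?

39.925 kHz

Nyquist = 96,000/2 = 48,000 Hz; 56,075 Hz exceeds it.
Alias = |56,075 − 1×96,000| = |56,075 − 96,000| = 39,925 Hz = 39.925 kHz.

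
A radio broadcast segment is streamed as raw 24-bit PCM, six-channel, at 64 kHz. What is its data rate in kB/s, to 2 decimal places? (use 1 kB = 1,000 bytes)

Bit rate = 64,000 × 24 × 6 = 9,216,000 bits/s.
9,216,000 / 8 = 1,152,000 B/s = 1152.00 kB/s.

1152.00 kB/s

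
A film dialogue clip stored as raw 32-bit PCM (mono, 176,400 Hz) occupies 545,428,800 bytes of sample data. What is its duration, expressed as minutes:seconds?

Byte rate = 176,400 × 4 × 1 = 705,600 bytes/s.
Duration = 545,428,800 / 705,600 = 773 s.
773 s = 12:53.

12:53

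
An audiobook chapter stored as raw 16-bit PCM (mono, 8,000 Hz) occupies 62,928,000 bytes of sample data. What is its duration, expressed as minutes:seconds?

65:33

Byte rate = 8,000 × 2 × 1 = 16,000 bytes/s.
Duration = 62,928,000 / 16,000 = 3,933 s.
3,933 s = 65:33.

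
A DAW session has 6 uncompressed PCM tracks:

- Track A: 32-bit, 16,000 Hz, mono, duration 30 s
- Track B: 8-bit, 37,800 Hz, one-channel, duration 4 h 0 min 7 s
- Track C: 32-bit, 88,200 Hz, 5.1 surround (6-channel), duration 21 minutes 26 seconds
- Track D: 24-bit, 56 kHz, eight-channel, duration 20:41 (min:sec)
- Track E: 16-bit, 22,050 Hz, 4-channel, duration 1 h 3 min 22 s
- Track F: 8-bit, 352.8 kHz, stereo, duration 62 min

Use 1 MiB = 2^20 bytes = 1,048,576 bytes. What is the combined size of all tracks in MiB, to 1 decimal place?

7850.8 MiB

Track A: 16,000 × 30 × 4 × 1 = 1,920,000 bytes.
Track B: 4 h 0 min 7 s = 14,407 s; 37,800 × 14,407 × 1 × 1 = 544,584,600 bytes.
Track C: 21 minutes 26 seconds = 1,286 s; 88,200 × 1,286 × 4 × 6 = 2,722,204,800 bytes.
Track D: 20:41 (min:sec) = 1,241 s; 56,000 × 1,241 × 3 × 8 = 1,667,904,000 bytes.
Track E: 1 h 3 min 22 s = 3,802 s; 22,050 × 3,802 × 2 × 4 = 670,672,800 bytes.
Track F: 62 min = 3,720 s; 352,800 × 3,720 × 1 × 2 = 2,624,832,000 bytes.
Total = 8,232,118,200 bytes = 7850.8 MiB.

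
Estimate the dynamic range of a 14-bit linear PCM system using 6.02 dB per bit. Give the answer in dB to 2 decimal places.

14 × 6.02 = 84.28 dB.

84.28 dB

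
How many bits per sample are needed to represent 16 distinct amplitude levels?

log2(16) = 4.

4 bits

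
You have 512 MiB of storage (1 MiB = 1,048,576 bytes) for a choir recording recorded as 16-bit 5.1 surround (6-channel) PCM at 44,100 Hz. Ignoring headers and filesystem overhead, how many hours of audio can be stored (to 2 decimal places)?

Uncompressed byte rate = 44,100 × 2 × 6 = 529,200 bytes/s.
Capacity = 512 × 1,048,576 = 536,870,912 bytes.
536,870,912 / 529,200 ≈ 1014.5 s → 0.28 hours.

0.28 hours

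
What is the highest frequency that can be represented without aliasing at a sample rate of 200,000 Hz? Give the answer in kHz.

100 kHz

Nyquist frequency = sample rate / 2 = 200,000 / 2 = 100 kHz.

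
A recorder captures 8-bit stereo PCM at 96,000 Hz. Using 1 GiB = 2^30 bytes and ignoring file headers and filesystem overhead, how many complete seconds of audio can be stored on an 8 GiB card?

Uncompressed byte rate = 96,000 × 1 × 2 = 192,000 bytes/s.
Capacity = 8 × 1,073,741,824 = 8,589,934,592 bytes.
8,589,934,592 / 192,000 ≈ 44739.24 s → 44,739 seconds.

44,739 seconds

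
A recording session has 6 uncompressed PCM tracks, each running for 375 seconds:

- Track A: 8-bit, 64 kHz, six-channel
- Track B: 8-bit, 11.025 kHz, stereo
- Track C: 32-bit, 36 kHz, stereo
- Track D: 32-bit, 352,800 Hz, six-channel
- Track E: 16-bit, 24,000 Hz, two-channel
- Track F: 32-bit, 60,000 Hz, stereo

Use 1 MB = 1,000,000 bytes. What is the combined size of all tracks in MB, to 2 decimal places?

3651.47 MB

Track A: 64,000 × 375 × 1 × 6 = 144,000,000 bytes.
Track B: 11,025 × 375 × 1 × 2 = 8,268,750 bytes.
Track C: 36,000 × 375 × 4 × 2 = 108,000,000 bytes.
Track D: 352,800 × 375 × 4 × 6 = 3,175,200,000 bytes.
Track E: 24,000 × 375 × 2 × 2 = 36,000,000 bytes.
Track F: 60,000 × 375 × 4 × 2 = 180,000,000 bytes.
Total = 3,651,468,750 bytes = 3651.47 MB.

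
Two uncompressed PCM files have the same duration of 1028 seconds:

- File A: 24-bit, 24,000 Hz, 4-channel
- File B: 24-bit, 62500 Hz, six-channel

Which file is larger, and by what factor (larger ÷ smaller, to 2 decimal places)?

File B, by a factor of 3.91

File A: 24,000 × 3 × 4 = 288,000 bytes/s.
File B: 62,500 × 3 × 6 = 1,125,000 bytes/s.
File B is larger; ratio = 1,156,500,000 / 296,064,000 = 3.91.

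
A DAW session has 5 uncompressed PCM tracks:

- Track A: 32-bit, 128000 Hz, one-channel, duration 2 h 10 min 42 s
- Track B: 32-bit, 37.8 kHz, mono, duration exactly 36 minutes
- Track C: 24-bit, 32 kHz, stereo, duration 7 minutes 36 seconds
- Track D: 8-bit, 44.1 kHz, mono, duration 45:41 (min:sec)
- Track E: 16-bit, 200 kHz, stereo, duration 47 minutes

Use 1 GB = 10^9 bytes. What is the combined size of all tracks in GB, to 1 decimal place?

Track A: 2 h 10 min 42 s = 7,842 s; 128,000 × 7,842 × 4 × 1 = 4,015,104,000 bytes.
Track B: exactly 36 minutes = 2,160 s; 37,800 × 2,160 × 4 × 1 = 326,592,000 bytes.
Track C: 7 minutes 36 seconds = 456 s; 32,000 × 456 × 3 × 2 = 87,552,000 bytes.
Track D: 45:41 (min:sec) = 2,741 s; 44,100 × 2,741 × 1 × 1 = 120,878,100 bytes.
Track E: 47 minutes = 2,820 s; 200,000 × 2,820 × 2 × 2 = 2,256,000,000 bytes.
Total = 6,806,126,100 bytes = 6.8 GB.

6.8 GB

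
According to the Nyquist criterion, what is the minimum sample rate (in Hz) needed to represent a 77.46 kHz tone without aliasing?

Minimum sample rate = 2 × 77,460 Hz = 154,920 Hz.

154,920 Hz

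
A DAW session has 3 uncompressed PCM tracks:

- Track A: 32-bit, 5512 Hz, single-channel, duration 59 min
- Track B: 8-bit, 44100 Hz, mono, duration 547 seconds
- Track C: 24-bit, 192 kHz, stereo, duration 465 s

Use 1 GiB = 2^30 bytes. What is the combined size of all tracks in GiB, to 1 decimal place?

Track A: 59 min = 3,540 s; 5,512 × 3,540 × 4 × 1 = 78,049,920 bytes.
Track B: 44,100 × 547 × 1 × 1 = 24,122,700 bytes.
Track C: 192,000 × 465 × 3 × 2 = 535,680,000 bytes.
Total = 637,852,620 bytes = 0.6 GiB.

0.6 GiB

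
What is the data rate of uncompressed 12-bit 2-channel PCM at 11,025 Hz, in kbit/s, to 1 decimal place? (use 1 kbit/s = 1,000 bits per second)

264.6 kbit/s

Bit rate = 11,025 × 12 × 2 = 264,600 bits/s.
= 264.6 kbit/s.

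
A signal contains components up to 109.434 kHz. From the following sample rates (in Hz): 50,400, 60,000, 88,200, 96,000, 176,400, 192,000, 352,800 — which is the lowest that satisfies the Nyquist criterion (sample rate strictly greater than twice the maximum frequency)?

Need sample rate > 2 × 109,434 = 218,868 Hz.
Lowest listed rate above 218,868 Hz is 352,800 Hz.

352,800 Hz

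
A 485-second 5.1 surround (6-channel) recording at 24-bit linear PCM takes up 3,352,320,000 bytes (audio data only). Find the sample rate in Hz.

384,000 Hz

Bytes = sample_rate × seconds × bytes_per_sample × channels.
sample_rate = 3,352,320,000 / (485 × 3 × 6) = 3,352,320,000 / 8,730 = 384,000 Hz.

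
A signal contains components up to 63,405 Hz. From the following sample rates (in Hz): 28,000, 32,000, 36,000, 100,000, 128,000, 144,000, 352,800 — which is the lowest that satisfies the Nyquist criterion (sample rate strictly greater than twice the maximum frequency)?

128,000 Hz

Need sample rate > 2 × 63,405 = 126,810 Hz.
Lowest listed rate above 126,810 Hz is 128,000 Hz.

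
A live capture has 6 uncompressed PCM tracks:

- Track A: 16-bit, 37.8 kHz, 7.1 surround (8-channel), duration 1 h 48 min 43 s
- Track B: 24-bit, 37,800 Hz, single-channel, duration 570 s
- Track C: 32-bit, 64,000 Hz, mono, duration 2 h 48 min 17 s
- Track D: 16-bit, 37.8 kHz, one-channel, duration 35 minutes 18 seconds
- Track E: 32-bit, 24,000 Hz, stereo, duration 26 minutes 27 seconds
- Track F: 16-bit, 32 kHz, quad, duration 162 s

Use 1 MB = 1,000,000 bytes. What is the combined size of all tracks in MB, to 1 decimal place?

Track A: 1 h 48 min 43 s = 6,523 s; 37,800 × 6,523 × 2 × 8 = 3,945,110,400 bytes.
Track B: 37,800 × 570 × 3 × 1 = 64,638,000 bytes.
Track C: 2 h 48 min 17 s = 10,097 s; 64,000 × 10,097 × 4 × 1 = 2,584,832,000 bytes.
Track D: 35 minutes 18 seconds = 2,118 s; 37,800 × 2,118 × 2 × 1 = 160,120,800 bytes.
Track E: 26 minutes 27 seconds = 1,587 s; 24,000 × 1,587 × 4 × 2 = 304,704,000 bytes.
Track F: 32,000 × 162 × 2 × 4 = 41,472,000 bytes.
Total = 7,100,877,200 bytes = 7100.9 MB.

7100.9 MB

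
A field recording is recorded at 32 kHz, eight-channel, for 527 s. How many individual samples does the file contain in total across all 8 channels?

134,912,000 samples

32,000 × 527 s × 8 ch = 134,912,000 samples.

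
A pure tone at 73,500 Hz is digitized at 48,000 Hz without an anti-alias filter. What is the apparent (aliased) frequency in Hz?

Nyquist = 48,000/2 = 24,000 Hz; 73,500 Hz exceeds it.
Alias = |73,500 − 2×48,000| = |73,500 − 96,000| = 22,500 Hz.

22,500 Hz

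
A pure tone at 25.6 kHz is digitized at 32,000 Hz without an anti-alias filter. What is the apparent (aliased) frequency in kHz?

Nyquist = 32,000/2 = 16,000 Hz; 25,600 Hz exceeds it.
Alias = |25,600 − 1×32,000| = |25,600 − 32,000| = 6,400 Hz = 6.4 kHz.

6.4 kHz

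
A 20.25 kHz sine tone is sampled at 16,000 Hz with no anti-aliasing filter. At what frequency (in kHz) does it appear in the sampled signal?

4.25 kHz

Nyquist = 16,000/2 = 8,000 Hz; 20,250 Hz exceeds it.
Alias = |20,250 − 1×16,000| = |20,250 − 16,000| = 4,250 Hz = 4.25 kHz.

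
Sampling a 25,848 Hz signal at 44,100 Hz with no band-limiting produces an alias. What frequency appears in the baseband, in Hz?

18,252 Hz

Nyquist = 44,100/2 = 22,050 Hz; 25,848 Hz exceeds it.
Alias = |25,848 − 1×44,100| = |25,848 − 44,100| = 18,252 Hz.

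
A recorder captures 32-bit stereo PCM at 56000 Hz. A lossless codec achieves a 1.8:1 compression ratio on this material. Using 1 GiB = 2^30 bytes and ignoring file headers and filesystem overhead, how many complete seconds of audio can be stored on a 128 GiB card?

Uncompressed byte rate = 56,000 × 4 × 2 = 448,000 bytes/s.
After 1.8:1 compression, effective rate ≈ 248888.89 bytes/s.
Capacity = 128 × 1,073,741,824 = 137,438,953,472 bytes.
137,438,953,472 / effective rate ≈ 552210.08 s → 552,210 seconds.

552,210 seconds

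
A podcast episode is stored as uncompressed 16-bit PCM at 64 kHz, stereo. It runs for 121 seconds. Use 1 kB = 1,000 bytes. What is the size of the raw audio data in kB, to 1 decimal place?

Bytes = 64,000 samples/s × 121 s × 2 bytes/sample × 2 ch = 30,976,000 bytes.
30,976,000 / 1,000 = 30976.0 kB.

30976.0 kB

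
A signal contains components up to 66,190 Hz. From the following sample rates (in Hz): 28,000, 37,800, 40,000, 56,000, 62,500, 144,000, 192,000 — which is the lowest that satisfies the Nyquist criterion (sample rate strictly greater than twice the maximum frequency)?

Need sample rate > 2 × 66,190 = 132,380 Hz.
Lowest listed rate above 132,380 Hz is 144,000 Hz.

144,000 Hz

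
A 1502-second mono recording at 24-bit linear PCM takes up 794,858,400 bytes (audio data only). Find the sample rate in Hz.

Bytes = sample_rate × seconds × bytes_per_sample × channels.
sample_rate = 794,858,400 / (1,502 × 3 × 1) = 794,858,400 / 4,506 = 176,400 Hz.

176,400 Hz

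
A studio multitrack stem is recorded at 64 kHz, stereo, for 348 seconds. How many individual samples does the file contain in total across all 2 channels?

44,544,000 samples

64,000 × 348 s × 2 ch = 44,544,000 samples.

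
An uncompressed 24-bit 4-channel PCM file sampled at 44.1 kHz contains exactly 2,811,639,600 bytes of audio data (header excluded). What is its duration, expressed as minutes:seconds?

Byte rate = 44,100 × 3 × 4 = 529,200 bytes/s.
Duration = 2,811,639,600 / 529,200 = 5,313 s.
5,313 s = 88:33.

88:33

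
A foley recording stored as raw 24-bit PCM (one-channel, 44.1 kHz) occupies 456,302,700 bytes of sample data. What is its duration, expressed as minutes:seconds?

Byte rate = 44,100 × 3 × 1 = 132,300 bytes/s.
Duration = 456,302,700 / 132,300 = 3,449 s.
3,449 s = 57:29.

57:29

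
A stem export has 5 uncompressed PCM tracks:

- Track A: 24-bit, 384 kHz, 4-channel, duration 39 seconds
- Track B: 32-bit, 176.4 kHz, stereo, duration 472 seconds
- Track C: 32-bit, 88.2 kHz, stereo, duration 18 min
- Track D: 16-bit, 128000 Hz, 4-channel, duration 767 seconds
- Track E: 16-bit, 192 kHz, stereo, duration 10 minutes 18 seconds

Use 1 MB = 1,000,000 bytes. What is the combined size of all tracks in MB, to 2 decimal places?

2867.88 MB

Track A: 384,000 × 39 × 3 × 4 = 179,712,000 bytes.
Track B: 176,400 × 472 × 4 × 2 = 666,086,400 bytes.
Track C: 18 min = 1,080 s; 88,200 × 1,080 × 4 × 2 = 762,048,000 bytes.
Track D: 128,000 × 767 × 2 × 4 = 785,408,000 bytes.
Track E: 10 minutes 18 seconds = 618 s; 192,000 × 618 × 2 × 2 = 474,624,000 bytes.
Total = 2,867,878,400 bytes = 2867.88 MB.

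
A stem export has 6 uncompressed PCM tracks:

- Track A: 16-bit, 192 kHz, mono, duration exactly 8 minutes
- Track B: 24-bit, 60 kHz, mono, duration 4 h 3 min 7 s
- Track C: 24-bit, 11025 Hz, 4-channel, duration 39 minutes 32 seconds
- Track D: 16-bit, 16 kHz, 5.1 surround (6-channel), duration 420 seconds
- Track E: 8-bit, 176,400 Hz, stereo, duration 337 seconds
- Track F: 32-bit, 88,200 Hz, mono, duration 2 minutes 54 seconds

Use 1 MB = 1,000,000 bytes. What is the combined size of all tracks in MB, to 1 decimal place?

3384.7 MB

Track A: exactly 8 minutes = 480 s; 192,000 × 480 × 2 × 1 = 184,320,000 bytes.
Track B: 4 h 3 min 7 s = 14,587 s; 60,000 × 14,587 × 3 × 1 = 2,625,660,000 bytes.
Track C: 39 minutes 32 seconds = 2,372 s; 11,025 × 2,372 × 3 × 4 = 313,815,600 bytes.
Track D: 16,000 × 420 × 2 × 6 = 80,640,000 bytes.
Track E: 176,400 × 337 × 1 × 2 = 118,893,600 bytes.
Track F: 2 minutes 54 seconds = 174 s; 88,200 × 174 × 4 × 1 = 61,387,200 bytes.
Total = 3,384,716,400 bytes = 3384.7 MB.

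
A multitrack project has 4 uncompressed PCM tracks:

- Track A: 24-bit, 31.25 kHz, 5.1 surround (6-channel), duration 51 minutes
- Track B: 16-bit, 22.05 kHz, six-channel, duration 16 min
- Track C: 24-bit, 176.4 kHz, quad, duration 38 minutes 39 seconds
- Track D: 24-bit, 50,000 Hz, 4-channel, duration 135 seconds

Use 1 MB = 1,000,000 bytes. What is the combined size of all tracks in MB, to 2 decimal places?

Track A: 51 minutes = 3,060 s; 31,250 × 3,060 × 3 × 6 = 1,721,250,000 bytes.
Track B: 16 min = 960 s; 22,050 × 960 × 2 × 6 = 254,016,000 bytes.
Track C: 38 minutes 39 seconds = 2,319 s; 176,400 × 2,319 × 3 × 4 = 4,908,859,200 bytes.
Track D: 50,000 × 135 × 3 × 4 = 81,000,000 bytes.
Total = 6,965,125,200 bytes = 6965.13 MB.

6965.13 MB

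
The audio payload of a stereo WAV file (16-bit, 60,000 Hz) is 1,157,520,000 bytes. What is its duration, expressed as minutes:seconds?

Byte rate = 60,000 × 2 × 2 = 240,000 bytes/s.
Duration = 1,157,520,000 / 240,000 = 4,823 s.
4,823 s = 80:23.

80:23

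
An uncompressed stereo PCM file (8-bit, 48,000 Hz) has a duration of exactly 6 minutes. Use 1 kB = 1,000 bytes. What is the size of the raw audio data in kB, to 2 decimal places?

34560.00 kB

Duration = exactly 6 minutes = 360 s.
Bytes = 48,000 samples/s × 360 s × 1 bytes/sample × 2 ch = 34,560,000 bytes.
34,560,000 / 1,000 = 34560.00 kB.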